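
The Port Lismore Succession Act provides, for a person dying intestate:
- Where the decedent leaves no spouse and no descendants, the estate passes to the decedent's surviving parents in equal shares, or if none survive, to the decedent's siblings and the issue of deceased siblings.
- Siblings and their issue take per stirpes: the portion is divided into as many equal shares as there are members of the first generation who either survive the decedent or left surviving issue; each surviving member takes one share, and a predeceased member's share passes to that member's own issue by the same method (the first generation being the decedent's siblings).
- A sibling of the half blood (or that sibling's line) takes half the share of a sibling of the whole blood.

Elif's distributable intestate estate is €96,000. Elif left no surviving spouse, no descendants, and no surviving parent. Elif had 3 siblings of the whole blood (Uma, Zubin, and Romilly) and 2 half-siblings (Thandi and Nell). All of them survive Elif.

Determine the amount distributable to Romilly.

The entire €96,000 passes to the siblings and their issue.
Counting each half-blood sibling's line as half a unit, there are 4 units in €96,000, so one unit is €24,000. Whole-blood lines (Uma, Zubin, and Romilly) take €24,000 each; half-blood lines (Thandi and Nell) take €12,000 each.

Romilly receives €24,000.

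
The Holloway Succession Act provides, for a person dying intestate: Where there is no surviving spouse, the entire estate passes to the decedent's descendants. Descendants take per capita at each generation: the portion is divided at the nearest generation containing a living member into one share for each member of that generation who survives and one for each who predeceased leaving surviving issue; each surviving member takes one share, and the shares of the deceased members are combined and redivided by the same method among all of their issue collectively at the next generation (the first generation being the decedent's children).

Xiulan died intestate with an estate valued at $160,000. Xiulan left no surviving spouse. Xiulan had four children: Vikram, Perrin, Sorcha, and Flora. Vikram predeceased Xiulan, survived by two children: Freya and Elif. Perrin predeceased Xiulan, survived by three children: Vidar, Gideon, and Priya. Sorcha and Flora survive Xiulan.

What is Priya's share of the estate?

Priya receives $16,000.

The entire $160,000 passes to the descendants.
That amount ($160,000) is divided at the children's generation into 4 shares of $40,000. Sorcha and Flora each take $40,000. The 2 shares of the deceased (Vikram and Perrin) are combined into a pool of $80,000.
That pool ($80,000) is divided at the grandchildren's generation equally among Freya, Elif, Vidar, Gideon, and Priya: $16,000 each.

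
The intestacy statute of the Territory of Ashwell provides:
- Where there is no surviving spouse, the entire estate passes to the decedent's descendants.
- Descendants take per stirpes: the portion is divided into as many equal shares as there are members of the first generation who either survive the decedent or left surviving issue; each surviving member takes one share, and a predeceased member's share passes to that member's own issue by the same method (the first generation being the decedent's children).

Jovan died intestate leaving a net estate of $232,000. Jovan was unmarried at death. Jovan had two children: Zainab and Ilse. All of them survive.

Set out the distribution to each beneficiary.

Zainab: $116,000; Ilse: $116,000

The entire $232,000 passes to the descendants.
That amount ($232,000) is divided into 2 shares of $116,000: Zainab and Ilse each take $116,000.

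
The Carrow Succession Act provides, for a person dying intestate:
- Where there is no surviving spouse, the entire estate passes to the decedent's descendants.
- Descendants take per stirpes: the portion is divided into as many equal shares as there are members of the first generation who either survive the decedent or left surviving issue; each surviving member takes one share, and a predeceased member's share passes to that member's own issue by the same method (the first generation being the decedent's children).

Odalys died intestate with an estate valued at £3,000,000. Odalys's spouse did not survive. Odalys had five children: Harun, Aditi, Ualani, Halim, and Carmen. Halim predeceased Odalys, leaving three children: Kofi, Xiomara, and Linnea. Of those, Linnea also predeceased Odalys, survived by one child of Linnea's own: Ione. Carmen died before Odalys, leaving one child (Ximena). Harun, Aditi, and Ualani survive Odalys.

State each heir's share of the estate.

Harun: £600,000; Aditi: £600,000; Ualani: £600,000; Kofi: £200,000; Xiomara: £200,000; Ione: £200,000; Ximena: £600,000

The entire £3,000,000 passes to the descendants.
That amount (£3,000,000) is divided into 5 shares of £600,000: Harun, Aditi, and Ualani each take £600,000; Halim's £600,000 share passes to Halim's issue; Carmen's £600,000 share passes to Carmen's issue.
Halim's share (£600,000) is divided into 3 shares of £200,000: Kofi and Xiomara each take £200,000; Linnea's £200,000 share passes to Linnea's issue.
Linnea's share (£200,000) passes entirely to Ione.
Carmen's share (£600,000) passes entirely to Ximena.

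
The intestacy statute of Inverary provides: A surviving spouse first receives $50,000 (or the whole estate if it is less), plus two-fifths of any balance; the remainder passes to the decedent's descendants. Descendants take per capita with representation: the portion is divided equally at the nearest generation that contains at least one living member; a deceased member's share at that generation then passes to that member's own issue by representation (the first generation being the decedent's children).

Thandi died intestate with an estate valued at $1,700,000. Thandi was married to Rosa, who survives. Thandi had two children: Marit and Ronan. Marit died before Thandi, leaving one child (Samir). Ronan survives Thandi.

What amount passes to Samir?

Rosa first takes $50,000, leaving a balance of $1,650,000. Rosa then takes two-fifths of the balance ($660,000), for a total of $710,000. The remaining $990,000 passes to the descendants.
The descendants' portion ($990,000) is divided into 2 shares of $495,000: Ronan takes $495,000; Marit's $495,000 share passes to Marit's issue.
Marit's share ($495,000) passes entirely to Samir.

Samir receives $495,000.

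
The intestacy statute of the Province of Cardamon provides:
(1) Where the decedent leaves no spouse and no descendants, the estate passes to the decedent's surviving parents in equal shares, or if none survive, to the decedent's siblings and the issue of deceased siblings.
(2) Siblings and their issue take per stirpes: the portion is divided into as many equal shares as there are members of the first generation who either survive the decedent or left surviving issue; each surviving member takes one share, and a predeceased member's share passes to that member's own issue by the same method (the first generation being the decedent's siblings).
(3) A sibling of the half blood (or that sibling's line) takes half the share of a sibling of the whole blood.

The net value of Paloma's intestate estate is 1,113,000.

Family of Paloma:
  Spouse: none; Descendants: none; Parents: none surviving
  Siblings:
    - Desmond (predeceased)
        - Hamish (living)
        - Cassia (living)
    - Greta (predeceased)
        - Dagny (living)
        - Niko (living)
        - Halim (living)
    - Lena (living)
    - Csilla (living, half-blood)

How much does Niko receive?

The entire 1,113,000 passes to the siblings and their issue.
Counting each half-blood sibling's line as half a unit, there are 7/2 units in 1,113,000, so one unit is 318,000. Whole-blood lines (Desmond, Greta, and Lena) take 318,000 each; half-blood lines (Csilla) take 159,000 each.
Desmond's share (318,000) is divided into 2 shares of 159,000: Hamish and Cassia each take 159,000.
Greta's share (318,000) is divided into 3 shares of 106,000: Dagny, Niko, and Halim each take 106,000.

Niko receives 106,000.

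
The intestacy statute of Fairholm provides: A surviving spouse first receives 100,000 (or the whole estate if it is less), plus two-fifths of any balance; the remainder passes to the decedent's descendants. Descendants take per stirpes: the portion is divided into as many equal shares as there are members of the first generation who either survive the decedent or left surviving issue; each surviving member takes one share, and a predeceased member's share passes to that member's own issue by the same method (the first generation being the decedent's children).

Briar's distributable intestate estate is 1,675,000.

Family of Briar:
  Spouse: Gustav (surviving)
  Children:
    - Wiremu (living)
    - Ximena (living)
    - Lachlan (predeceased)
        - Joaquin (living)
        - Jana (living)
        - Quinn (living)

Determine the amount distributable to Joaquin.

Gustav first takes 100,000, leaving a balance of 1,575,000. Gustav then takes two-fifths of the balance (630,000), for a total of 730,000. The remaining 945,000 passes to the descendants.
The descendants' portion (945,000) is divided into 3 shares of 315,000: Wiremu and Ximena each take 315,000; Lachlan's 315,000 share passes to Lachlan's issue.
Lachlan's share (315,000) is divided into 3 shares of 105,000: Joaquin, Jana, and Quinn each take 105,000.

Joaquin receives 105,000.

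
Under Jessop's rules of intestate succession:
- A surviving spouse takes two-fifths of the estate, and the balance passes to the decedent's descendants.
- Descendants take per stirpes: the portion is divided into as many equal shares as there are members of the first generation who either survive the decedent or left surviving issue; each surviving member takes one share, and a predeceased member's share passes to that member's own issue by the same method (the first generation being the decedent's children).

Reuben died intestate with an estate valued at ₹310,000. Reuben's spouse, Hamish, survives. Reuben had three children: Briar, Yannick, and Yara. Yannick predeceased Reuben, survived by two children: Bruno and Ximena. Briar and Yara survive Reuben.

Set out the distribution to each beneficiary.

Hamish takes two-fifths of ₹310,000 = ₹124,000. The remaining ₹186,000 passes to the descendants.
The descendants' portion (₹186,000) is divided into 3 shares of ₹62,000: Briar and Yara each take ₹62,000; Yannick's ₹62,000 share passes to Yannick's issue.
Yannick's share (₹62,000) is divided into 2 shares of ₹31,000: Bruno and Ximena each take ₹31,000.

Hamish: ₹124,000; Briar: ₹62,000; Bruno: ₹31,000; Ximena: ₹31,000; Yara: ₹62,000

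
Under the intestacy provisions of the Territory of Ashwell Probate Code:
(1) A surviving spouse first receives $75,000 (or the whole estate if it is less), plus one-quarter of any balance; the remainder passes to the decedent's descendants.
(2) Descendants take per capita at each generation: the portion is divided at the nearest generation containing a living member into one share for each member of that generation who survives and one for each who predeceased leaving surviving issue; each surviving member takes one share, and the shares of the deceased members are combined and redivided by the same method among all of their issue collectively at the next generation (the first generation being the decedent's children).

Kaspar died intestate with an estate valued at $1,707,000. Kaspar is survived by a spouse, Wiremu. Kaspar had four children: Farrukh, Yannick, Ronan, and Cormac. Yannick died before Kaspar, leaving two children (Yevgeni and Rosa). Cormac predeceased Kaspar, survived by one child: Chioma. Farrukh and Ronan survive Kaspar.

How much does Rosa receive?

Wiremu first takes $75,000, leaving a balance of $1,632,000. Wiremu then takes one-quarter of the balance ($408,000), for a total of $483,000. The remaining $1,224,000 passes to the descendants.
The descendants' portion ($1,224,000) is divided at the children's generation into 4 shares of $306,000. Farrukh and Ronan each take $306,000. The 2 shares of the deceased (Yannick and Cormac) are combined into a pool of $612,000.
That pool ($612,000) is divided at the grandchildren's generation equally among Yevgeni, Rosa, and Chioma: $204,000 each.

Rosa receives $204,000.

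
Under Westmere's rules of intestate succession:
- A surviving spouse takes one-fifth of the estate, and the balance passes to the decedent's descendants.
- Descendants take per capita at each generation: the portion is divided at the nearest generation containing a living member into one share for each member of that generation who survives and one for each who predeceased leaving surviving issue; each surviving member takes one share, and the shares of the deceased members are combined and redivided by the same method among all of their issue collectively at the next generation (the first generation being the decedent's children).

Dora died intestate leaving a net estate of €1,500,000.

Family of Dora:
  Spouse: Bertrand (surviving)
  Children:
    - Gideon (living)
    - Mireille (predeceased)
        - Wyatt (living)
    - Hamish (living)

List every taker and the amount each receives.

Bertrand: €300,000; Gideon: €400,000; Wyatt: €400,000; Hamish: €400,000

Bertrand takes one-fifth of €1,500,000 = €300,000. The remaining €1,200,000 passes to the descendants.
The descendants' portion (€1,200,000) is divided at the children's generation into 3 shares of €400,000. Gideon and Hamish each take €400,000. The remaining share for the deceased Mireille (€400,000) is carried to the next generation.
That pool (€400,000) passes entirely to Wyatt, the sole taker at the grandchildren's generation.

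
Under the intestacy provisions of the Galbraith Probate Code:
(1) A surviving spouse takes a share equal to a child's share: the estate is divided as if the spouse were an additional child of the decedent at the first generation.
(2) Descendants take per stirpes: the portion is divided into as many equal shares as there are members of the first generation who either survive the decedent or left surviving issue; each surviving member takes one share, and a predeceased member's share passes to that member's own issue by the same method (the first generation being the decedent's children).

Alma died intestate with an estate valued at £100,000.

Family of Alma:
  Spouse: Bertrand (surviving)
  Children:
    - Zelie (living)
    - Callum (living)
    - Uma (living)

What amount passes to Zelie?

The spouse counts as an additional share at the children's level, so there are 4 primary shares of £25,000. Bertrand takes one such share (£25,000).
The children's combined portion (£75,000) is divided into 3 shares of £25,000: Zelie, Callum, and Uma each take £25,000.

Zelie receives £25,000.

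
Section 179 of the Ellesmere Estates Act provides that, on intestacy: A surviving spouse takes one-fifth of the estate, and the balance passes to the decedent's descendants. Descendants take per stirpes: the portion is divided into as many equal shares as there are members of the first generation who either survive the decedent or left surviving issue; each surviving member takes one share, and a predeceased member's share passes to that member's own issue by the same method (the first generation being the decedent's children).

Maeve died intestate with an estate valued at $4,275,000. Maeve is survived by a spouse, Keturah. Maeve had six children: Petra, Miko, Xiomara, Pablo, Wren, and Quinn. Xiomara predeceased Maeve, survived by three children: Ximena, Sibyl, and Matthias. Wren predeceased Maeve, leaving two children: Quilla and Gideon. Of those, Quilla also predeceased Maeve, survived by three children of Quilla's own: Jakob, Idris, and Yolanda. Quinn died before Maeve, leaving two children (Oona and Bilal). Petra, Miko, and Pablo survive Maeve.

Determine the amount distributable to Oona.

Keturah takes one-fifth of $4,275,000 = $855,000. The remaining $3,420,000 passes to the descendants.
The descendants' portion ($3,420,000) is divided into 6 shares of $570,000: Petra, Miko, and Pablo each take $570,000; Xiomara's $570,000 share passes to Xiomara's issue; Wren's $570,000 share passes to Wren's issue; Quinn's $570,000 share passes to Quinn's issue.
Xiomara's share ($570,000) is divided into 3 shares of $190,000: Ximena, Sibyl, and Matthias each take $190,000.
Wren's share ($570,000) is divided into 2 shares of $285,000: Gideon takes $285,000; Quilla's $285,000 share passes to Quilla's issue.
Quilla's share ($285,000) is divided into 3 shares of $95,000: Jakob, Idris, and Yolanda each take $95,000.
Quinn's share ($570,000) is divided into 2 shares of $285,000: Oona and Bilal each take $285,000.

Oona receives $285,000.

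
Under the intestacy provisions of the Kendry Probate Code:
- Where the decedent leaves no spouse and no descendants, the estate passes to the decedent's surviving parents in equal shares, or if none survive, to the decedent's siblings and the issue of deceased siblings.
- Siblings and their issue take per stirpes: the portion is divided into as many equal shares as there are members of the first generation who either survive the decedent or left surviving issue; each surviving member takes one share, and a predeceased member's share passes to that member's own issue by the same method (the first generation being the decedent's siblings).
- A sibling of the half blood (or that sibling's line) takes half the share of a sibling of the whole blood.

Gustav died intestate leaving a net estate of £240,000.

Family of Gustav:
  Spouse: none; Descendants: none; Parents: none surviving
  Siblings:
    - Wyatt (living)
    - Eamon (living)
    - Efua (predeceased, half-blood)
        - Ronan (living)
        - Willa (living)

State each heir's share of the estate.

The entire £240,000 passes to the siblings and their issue.
Counting each half-blood sibling's line as half a unit, there are 5/2 units in £240,000, so one unit is £96,000. Whole-blood lines (Wyatt and Eamon) take £96,000 each; half-blood lines (Efua) take £48,000 each.
Efua's share (£48,000) is divided into 2 shares of £24,000: Ronan and Willa each take £24,000.

Wyatt: £96,000; Eamon: £96,000; Ronan: £24,000; Willa: £24,000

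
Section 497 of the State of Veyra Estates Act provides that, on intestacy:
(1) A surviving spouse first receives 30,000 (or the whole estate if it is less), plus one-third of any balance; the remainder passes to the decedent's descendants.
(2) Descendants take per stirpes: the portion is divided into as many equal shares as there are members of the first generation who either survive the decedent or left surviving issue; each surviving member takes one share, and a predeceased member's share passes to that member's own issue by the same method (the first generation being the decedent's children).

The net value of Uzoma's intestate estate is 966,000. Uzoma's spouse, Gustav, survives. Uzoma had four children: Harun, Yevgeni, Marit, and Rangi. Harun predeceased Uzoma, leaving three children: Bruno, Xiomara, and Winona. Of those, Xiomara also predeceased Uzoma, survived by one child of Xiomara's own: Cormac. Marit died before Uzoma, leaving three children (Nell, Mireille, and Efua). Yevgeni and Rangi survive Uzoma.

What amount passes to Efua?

Efua receives 52,000.

Gustav first takes 30,000, leaving a balance of 936,000. Gustav then takes one-third of the balance (312,000), for a total of 342,000. The remaining 624,000 passes to the descendants.
The descendants' portion (624,000) is divided into 4 shares of 156,000: Yevgeni and Rangi each take 156,000; Harun's 156,000 share passes to Harun's issue; Marit's 156,000 share passes to Marit's issue.
Harun's share (156,000) is divided into 3 shares of 52,000: Bruno and Winona each take 52,000; Xiomara's 52,000 share passes to Xiomara's issue.
Xiomara's share (52,000) passes entirely to Cormac.
Marit's share (156,000) is divided into 3 shares of 52,000: Nell, Mireille, and Efua each take 52,000.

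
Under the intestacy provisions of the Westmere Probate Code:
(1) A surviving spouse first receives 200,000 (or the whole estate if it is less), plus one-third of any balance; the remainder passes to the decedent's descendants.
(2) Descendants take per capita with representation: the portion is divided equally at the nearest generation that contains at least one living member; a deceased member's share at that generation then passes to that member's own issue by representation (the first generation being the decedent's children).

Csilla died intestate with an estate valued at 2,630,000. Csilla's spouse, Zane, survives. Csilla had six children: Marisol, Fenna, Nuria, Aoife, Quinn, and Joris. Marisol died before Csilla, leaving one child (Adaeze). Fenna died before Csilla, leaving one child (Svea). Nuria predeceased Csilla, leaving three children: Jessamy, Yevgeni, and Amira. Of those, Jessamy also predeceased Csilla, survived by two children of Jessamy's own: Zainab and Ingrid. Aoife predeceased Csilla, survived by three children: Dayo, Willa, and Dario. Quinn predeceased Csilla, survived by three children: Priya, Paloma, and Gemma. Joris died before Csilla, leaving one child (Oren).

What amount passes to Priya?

Zane first takes 200,000, leaving a balance of 2,430,000. Zane then takes one-third of the balance (810,000), for a total of 1,010,000. The remaining 1,620,000 passes to the descendants.
No child survives, so the initial division is made at the grandchildren's generation.
The descendants' portion (1,620,000) is divided into 12 shares of 135,000: Adaeze, Svea, Yevgeni, Amira, Dayo, Willa, Dario, Priya, Paloma, Gemma, and Oren each take 135,000; Jessamy's 135,000 share passes to Jessamy's issue.
Jessamy's share (135,000) is divided into 2 shares of 67,500: Zainab and Ingrid each take 67,500.

Priya receives 135,000.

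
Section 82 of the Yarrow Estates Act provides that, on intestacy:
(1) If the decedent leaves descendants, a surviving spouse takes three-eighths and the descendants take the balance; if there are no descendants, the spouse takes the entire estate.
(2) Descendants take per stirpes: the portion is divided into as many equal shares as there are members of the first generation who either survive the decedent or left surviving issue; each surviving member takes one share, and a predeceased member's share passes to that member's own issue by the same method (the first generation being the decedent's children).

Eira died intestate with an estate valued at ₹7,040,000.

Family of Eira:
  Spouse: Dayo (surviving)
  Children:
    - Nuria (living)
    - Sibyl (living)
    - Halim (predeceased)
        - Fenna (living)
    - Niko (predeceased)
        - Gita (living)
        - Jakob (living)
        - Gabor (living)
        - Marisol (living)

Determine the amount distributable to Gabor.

Gabor receives ₹275,000.

Dayo takes three-eighths of ₹7,040,000 = ₹2,640,000. The remaining ₹4,400,000 passes to the descendants.
The descendants' portion (₹4,400,000) is divided into 4 shares of ₹1,100,000: Nuria and Sibyl each take ₹1,100,000; Halim's ₹1,100,000 share passes to Halim's issue; Niko's ₹1,100,000 share passes to Niko's issue.
Halim's share (₹1,100,000) passes entirely to Fenna.
Niko's share (₹1,100,000) is divided into 4 shares of ₹275,000: Gita, Jakob, Gabor, and Marisol each take ₹275,000.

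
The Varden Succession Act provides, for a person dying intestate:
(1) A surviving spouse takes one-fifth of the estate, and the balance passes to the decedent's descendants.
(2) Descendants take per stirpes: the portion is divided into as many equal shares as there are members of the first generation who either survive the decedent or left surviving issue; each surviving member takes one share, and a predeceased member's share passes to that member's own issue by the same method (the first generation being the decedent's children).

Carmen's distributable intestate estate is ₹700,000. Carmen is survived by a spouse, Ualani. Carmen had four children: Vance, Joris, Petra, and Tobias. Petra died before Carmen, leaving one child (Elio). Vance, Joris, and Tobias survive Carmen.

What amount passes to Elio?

Elio receives ₹140,000.

Ualani takes one-fifth of ₹700,000 = ₹140,000. The remaining ₹560,000 passes to the descendants.
The descendants' portion (₹560,000) is divided into 4 shares of ₹140,000: Vance, Joris, and Tobias each take ₹140,000; Petra's ₹140,000 share passes to Petra's issue.
Petra's share (₹140,000) passes entirely to Elio.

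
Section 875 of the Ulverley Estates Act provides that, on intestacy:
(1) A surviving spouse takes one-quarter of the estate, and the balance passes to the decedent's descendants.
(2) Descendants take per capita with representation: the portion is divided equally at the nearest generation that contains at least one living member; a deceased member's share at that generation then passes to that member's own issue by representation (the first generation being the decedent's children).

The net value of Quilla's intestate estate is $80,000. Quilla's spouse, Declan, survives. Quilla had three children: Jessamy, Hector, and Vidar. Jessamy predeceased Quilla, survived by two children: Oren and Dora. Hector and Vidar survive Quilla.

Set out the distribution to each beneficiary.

Declan: $20,000; Oren: $10,000; Dora: $10,000; Hector: $20,000; Vidar: $20,000

Declan takes one-quarter of $80,000 = $20,000. The remaining $60,000 passes to the descendants.
The descendants' portion ($60,000) is divided into 3 shares of $20,000: Hector and Vidar each take $20,000; Jessamy's $20,000 share passes to Jessamy's issue.
Jessamy's share ($20,000) is divided into 2 shares of $10,000: Oren and Dora each take $10,000.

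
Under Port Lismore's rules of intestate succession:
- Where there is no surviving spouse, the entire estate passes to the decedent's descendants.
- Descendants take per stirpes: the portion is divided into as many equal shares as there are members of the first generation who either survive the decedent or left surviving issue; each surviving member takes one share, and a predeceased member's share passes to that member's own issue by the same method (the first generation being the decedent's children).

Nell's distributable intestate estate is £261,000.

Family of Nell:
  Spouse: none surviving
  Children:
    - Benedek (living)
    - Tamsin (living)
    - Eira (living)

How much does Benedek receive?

Benedek receives £87,000.

The entire £261,000 passes to the descendants.
That amount (£261,000) is divided into 3 shares of £87,000: Benedek, Tamsin, and Eira each take £87,000.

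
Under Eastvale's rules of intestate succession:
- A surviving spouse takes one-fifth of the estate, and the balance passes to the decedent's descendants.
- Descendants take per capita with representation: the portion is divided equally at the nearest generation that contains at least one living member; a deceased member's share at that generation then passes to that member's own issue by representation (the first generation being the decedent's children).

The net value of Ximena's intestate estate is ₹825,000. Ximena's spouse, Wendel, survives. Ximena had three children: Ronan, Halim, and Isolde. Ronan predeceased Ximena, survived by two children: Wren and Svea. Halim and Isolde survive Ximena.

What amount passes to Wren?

Wendel takes one-fifth of ₹825,000 = ₹165,000. The remaining ₹660,000 passes to the descendants.
The descendants' portion (₹660,000) is divided into 3 shares of ₹220,000: Halim and Isolde each take ₹220,000; Ronan's ₹220,000 share passes to Ronan's issue.
Ronan's share (₹220,000) is divided into 2 shares of ₹110,000: Wren and Svea each take ₹110,000.

Wren receives ₹110,000.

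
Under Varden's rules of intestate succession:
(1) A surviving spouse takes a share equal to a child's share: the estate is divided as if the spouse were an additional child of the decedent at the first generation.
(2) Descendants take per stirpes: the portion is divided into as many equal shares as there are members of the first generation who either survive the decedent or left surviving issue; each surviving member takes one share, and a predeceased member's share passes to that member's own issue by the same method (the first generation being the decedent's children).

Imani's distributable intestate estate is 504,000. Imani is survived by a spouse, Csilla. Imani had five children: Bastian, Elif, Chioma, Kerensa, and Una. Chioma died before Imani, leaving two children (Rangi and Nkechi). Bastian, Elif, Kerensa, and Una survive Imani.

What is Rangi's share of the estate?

Rangi receives 42,000.

The spouse counts as an additional share at the children's level, so there are 6 primary shares of 84,000. Csilla takes one such share (84,000).
The children's combined portion (420,000) is divided into 5 shares of 84,000: Bastian, Elif, Kerensa, and Una each take 84,000; Chioma's 84,000 share passes to Chioma's issue.
Chioma's share (84,000) is divided into 2 shares of 42,000: Rangi and Nkechi each take 42,000.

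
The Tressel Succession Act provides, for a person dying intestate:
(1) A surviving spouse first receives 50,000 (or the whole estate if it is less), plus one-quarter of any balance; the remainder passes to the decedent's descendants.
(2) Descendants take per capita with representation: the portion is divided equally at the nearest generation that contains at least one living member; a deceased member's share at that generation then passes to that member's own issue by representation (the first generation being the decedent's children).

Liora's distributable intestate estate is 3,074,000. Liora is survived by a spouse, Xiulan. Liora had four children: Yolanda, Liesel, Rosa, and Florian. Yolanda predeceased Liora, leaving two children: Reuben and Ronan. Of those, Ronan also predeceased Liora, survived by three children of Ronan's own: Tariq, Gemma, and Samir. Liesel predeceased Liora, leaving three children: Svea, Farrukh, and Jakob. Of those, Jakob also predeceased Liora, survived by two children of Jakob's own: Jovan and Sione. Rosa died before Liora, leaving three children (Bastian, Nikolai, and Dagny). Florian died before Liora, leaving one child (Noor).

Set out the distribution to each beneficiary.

Xiulan: 806,000; Reuben: 252,000; Tariq: 84,000; Gemma: 84,000; Samir: 84,000; Svea: 252,000; Farrukh: 252,000; Jovan: 126,000; Sione: 126,000; Bastian: 252,000; Nikolai: 252,000; Dagny: 252,000; Noor: 252,000

Xiulan first takes 50,000, leaving a balance of 3,024,000. Xiulan then takes one-quarter of the balance (756,000), for a total of 806,000. The remaining 2,268,000 passes to the descendants.
No child survives, so the initial division is made at the grandchildren's generation.
The descendants' portion (2,268,000) is divided into 9 shares of 252,000: Reuben, Svea, Farrukh, Bastian, Nikolai, Dagny, and Noor each take 252,000; Ronan's 252,000 share passes to Ronan's issue; Jakob's 252,000 share passes to Jakob's issue.
Ronan's share (252,000) is divided into 3 shares of 84,000: Tariq, Gemma, and Samir each take 84,000.
Jakob's share (252,000) is divided into 2 shares of 126,000: Jovan and Sione each take 126,000.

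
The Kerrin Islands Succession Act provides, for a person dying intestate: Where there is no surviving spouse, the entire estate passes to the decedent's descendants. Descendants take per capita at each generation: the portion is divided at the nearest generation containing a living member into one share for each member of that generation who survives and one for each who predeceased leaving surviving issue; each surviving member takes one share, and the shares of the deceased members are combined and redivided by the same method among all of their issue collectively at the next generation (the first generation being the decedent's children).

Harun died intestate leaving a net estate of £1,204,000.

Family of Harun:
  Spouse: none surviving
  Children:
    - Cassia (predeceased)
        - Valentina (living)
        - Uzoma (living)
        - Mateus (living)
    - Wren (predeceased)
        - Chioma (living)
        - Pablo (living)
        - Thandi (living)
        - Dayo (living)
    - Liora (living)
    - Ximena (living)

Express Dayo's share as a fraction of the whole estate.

Dayo receives 1/14 of the estate.

The entire £1,204,000 passes to the descendants.
That amount (£1,204,000) is divided at the children's generation into 4 shares of £301,000. Liora and Ximena each take £301,000. The 2 shares of the deceased (Cassia and Wren) are combined into a pool of £602,000.
That pool (£602,000) is divided at the grandchildren's generation equally among Valentina, Uzoma, Mateus, Chioma, Pablo, Thandi, and Dayo: £86,000 each.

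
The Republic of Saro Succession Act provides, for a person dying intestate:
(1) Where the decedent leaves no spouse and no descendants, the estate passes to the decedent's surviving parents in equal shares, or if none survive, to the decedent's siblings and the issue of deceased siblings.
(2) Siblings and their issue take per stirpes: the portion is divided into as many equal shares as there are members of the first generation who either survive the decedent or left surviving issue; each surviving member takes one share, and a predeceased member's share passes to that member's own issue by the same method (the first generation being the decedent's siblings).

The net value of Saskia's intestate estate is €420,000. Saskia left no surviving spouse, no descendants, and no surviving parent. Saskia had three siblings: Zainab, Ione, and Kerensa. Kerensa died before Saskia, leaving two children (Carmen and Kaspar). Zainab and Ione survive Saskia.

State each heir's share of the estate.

Zainab: €140,000; Ione: €140,000; Carmen: €70,000; Kaspar: €70,000

The entire €420,000 passes to the siblings and their issue.
That amount (€420,000) is divided into 3 shares of €140,000: Zainab and Ione each take €140,000; Kerensa's €140,000 share passes to Kerensa's issue.
Kerensa's share (€140,000) is divided into 2 shares of €70,000: Carmen and Kaspar each take €70,000.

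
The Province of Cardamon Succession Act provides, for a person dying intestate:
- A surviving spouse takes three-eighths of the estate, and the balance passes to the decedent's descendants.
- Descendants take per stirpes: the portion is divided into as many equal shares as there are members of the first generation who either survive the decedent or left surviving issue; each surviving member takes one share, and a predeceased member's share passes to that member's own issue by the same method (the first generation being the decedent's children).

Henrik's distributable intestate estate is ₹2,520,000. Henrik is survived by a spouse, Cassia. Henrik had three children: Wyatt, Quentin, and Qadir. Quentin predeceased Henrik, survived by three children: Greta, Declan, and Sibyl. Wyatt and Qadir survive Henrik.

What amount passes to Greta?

Cassia takes three-eighths of ₹2,520,000 = ₹945,000. The remaining ₹1,575,000 passes to the descendants.
The descendants' portion (₹1,575,000) is divided into 3 shares of ₹525,000: Wyatt and Qadir each take ₹525,000; Quentin's ₹525,000 share passes to Quentin's issue.
Quentin's share (₹525,000) is divided into 3 shares of ₹175,000: Greta, Declan, and Sibyl each take ₹175,000.

Greta receives ₹175,000.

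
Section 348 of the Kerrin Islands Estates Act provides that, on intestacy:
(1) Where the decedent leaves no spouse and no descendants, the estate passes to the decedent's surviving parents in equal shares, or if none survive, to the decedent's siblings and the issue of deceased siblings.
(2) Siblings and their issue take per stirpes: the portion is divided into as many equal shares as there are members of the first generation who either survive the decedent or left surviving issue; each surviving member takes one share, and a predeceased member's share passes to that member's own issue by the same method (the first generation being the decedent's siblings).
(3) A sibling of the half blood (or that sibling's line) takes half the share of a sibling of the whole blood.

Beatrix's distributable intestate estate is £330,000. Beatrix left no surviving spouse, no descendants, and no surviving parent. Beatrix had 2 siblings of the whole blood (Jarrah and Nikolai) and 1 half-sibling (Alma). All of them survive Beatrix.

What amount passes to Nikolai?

The entire £330,000 passes to the siblings and their issue.
Counting each half-blood sibling's line as half a unit, there are 5/2 units in £330,000, so one unit is £132,000. Whole-blood lines (Jarrah and Nikolai) take £132,000 each; half-blood lines (Alma) take £66,000 each.

Nikolai receives £132,000.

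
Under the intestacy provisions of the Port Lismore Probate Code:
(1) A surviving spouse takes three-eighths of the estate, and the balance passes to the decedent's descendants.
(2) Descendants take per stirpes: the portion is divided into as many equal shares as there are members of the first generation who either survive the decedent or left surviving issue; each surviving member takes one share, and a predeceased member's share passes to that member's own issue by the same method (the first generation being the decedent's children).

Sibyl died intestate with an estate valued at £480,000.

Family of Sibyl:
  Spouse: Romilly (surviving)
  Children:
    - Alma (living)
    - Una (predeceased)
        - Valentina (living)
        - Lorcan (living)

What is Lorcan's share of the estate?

Lorcan receives £75,000.

Romilly takes three-eighths of £480,000 = £180,000. The remaining £300,000 passes to the descendants.
The descendants' portion (£300,000) is divided into 2 shares of £150,000: Alma takes £150,000; Una's £150,000 share passes to Una's issue.
Una's share (£150,000) is divided into 2 shares of £75,000: Valentina and Lorcan each take £75,000.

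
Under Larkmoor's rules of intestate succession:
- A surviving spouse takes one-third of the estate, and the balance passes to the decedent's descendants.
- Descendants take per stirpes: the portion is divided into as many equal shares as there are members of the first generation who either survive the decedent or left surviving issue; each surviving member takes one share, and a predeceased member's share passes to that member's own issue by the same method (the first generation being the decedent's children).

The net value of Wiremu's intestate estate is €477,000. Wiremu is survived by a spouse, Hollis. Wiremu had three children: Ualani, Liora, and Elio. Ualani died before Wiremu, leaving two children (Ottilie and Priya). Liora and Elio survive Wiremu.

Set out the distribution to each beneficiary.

Hollis takes one-third of €477,000 = €159,000. The remaining €318,000 passes to the descendants.
The descendants' portion (€318,000) is divided into 3 shares of €106,000: Liora and Elio each take €106,000; Ualani's €106,000 share passes to Ualani's issue.
Ualani's share (€106,000) is divided into 2 shares of €53,000: Ottilie and Priya each take €53,000.

Hollis: €159,000; Ottilie: €53,000; Priya: €53,000; Liora: €106,000; Elio: €106,000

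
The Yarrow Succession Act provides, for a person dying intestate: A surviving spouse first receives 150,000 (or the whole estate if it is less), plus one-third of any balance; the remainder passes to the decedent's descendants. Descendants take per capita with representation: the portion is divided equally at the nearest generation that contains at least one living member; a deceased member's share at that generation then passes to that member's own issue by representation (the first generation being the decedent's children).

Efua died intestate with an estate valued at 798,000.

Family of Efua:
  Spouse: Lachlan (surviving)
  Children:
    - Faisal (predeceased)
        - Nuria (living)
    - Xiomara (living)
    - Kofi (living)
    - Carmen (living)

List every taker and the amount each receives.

Lachlan: 366,000; Nuria: 108,000; Xiomara: 108,000; Kofi: 108,000; Carmen: 108,000

Lachlan first takes 150,000, leaving a balance of 648,000. Lachlan then takes one-third of the balance (216,000), for a total of 366,000. The remaining 432,000 passes to the descendants.
The descendants' portion (432,000) is divided into 4 shares of 108,000: Xiomara, Kofi, and Carmen each take 108,000; Faisal's 108,000 share passes to Faisal's issue.
Faisal's share (108,000) passes entirely to Nuria.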